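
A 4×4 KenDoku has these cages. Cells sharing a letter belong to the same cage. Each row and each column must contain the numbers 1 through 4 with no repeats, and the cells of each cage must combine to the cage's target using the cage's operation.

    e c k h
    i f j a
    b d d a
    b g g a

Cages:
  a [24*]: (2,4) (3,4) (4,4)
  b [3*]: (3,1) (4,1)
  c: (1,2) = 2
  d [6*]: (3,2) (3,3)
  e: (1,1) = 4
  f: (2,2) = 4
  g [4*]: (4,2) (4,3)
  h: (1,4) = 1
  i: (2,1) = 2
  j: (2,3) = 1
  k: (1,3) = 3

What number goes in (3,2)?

E is a freebie, leaving (1,1) = 4.
C is a freebie, leaving (1,2) = 2.
Cage k is a single given cell, leaving (1,3) = 3.
Cage h is a single given cell; hence (1,4) = 1.
I is a freebie, which forces (2,1) = 2.
Cage f is a single given cell, so (2,2) = 4.
J is a freebie, which forces (2,3) = 1.
Row 2 now contains 4, which forces (2,4) = 3.
Column 2 now contains 2, which forces (3,2) = 3.
Column 3 already has 3, which forces (3,3) = 2.
2 is placed in row 3; hence (3,4) = 4.
Column 2 now contains 4, leaving (4,2) = 1.
1 is placed in column 3, leaving (4,3) = 4.
Column 4 now contains 4, which forces (4,4) = 2.
Row 3 already has 3, which forces (3,1) = 1.
Row 4 now contains 1; hence (4,1) = 3.
The full grid is 4 2 3 1 / 2 4 1 3 / 1 3 2 4 / 3 1 4 2.

3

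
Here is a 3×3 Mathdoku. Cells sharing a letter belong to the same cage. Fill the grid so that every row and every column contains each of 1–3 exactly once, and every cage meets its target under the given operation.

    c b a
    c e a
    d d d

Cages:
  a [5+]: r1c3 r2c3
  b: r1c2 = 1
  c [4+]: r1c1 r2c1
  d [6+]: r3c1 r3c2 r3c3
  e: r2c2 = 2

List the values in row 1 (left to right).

Cage b is given; hence r1c2 = 1.
Cage e is a single given cell, so r2c2 = 2.
Row 2 already has 2; hence r2c3 = 3.
Column 2 now contains 2, which forces r3c2 = 3.
1 is placed in row 1, which forces r1c1 = 3.
Column 3 already has 3, which forces r1c3 = 2.
Row 2 now contains 3, leaving r2c1 = 1.
1 is placed in column 1; hence r3c1 = 2.
Column 3 already has 2, leaving r3c3 = 1.
Filled in: 3 1 2 / 1 2 3 / 2 3 1.

3 1 2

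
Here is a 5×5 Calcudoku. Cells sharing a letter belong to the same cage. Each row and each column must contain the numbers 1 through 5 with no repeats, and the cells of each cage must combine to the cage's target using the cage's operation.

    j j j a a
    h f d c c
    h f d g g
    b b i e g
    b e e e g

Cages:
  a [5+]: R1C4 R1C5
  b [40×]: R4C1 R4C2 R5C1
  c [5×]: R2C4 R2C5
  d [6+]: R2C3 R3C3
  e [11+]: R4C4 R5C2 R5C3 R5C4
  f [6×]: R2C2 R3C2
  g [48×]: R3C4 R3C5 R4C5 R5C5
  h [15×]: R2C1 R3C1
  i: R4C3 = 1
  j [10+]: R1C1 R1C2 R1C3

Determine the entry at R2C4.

Cage i is given, leaving R4C3 = 1.
In row 2, 4 can only go at R2C3, so R2C3 = 4.
4 is placed in column 3, which forces R3C3 = 2.
Row 3 now contains 2; hence R3C4 = 4.
Cage f's pair has product 6; hence R2C2 = 2.
Row 3 now contains 2, so R3C2 = 3.
Row 3 now contains 3; hence R3C5 = 1.
Cage h's pair has product 15; hence R2C1 = 3.
The two cells of cage c must have product 5, which forces R2C4 = 1.
Column 5 now contains 1, leaving R2C5 = 5.
Row 3 now contains 3; hence R3C1 = 5.
Cage b needs product 40, which forces R4C2 = 5.
The 4 cells of cage e must have sum 11, leaving R5C2 = 1.
The 3 cells of cage j must have sum 10, which forces R1C1 = 1.
Column 2 now contains 1, leaving R1C2 = 4.
The 3 cells of cage j must have sum 10, leaving R1C3 = 5.
Column 3 already has 5; hence R5C3 = 3.
3 is placed in row 5, leaving R5C5 = 4.
Cage b has product 40; hence R4C1 = 4.
The 4 cells of cage e must have sum 11, which forces R4C4 = 2.
Column 5 already has 4, leaving R4C5 = 3.
Row 5 already has 4, so R5C1 = 2.
The 4 cells of cage e must have sum 11, which forces R5C4 = 5.
Column 4 now contains 2, which forces R1C4 = 3.
3 is placed in column 5, which forces R1C5 = 2.
The full grid is 1 4 5 3 2 / 3 2 4 1 5 / 5 3 2 4 1 / 4 5 1 2 3 / 2 1 3 5 4.

1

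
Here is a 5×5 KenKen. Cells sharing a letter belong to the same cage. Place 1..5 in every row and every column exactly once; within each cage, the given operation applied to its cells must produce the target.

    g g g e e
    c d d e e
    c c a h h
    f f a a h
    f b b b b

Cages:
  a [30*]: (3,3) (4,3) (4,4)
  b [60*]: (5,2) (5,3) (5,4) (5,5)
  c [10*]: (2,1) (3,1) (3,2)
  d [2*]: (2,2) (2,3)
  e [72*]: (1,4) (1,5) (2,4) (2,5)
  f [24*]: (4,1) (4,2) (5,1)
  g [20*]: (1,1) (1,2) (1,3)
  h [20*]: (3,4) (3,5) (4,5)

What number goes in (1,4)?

3

Row 2 needs a 5, and only (2,1) is open for it.
The only place for 3 in row 3 is (3,3).
The only place for 1 in row 4 is (4,5).
Row 5 needs a 2, and only (5,1) is open for it.
Column 1 already has 2, leaving (3,1) = 1.
Cage c needs product 10, so (3,2) = 2.
Column 1 now contains 1, which forces (1,1) = 4.
Column 2 already has 2, leaving (2,2) = 1.
Cage d needs two cells with product 2, which forces (2,3) = 2.
Column 1 now contains 4, which forces (4,1) = 3.
Row 4 now contains 3, which forces (4,2) = 4.
Column 3 now contains 2, so (4,3) = 5.
Row 4 already has 5, leaving (4,4) = 2.
Column 2 already has 1, which forces (1,2) = 5.
5 is placed in column 3, leaving (1,3) = 1.
Column 4 already has 2; hence (1,4) = 3.
Cage e needs product 72, so (1,5) = 2.
Cage e has product 72, leaving (2,4) = 4.
Cage e needs product 72, which forces (2,5) = 3.
4 is placed in column 4, so (3,4) = 5.
Row 3 already has 5, which forces (3,5) = 4.
5 is placed in column 2, leaving (5,2) = 3.
1 is placed in column 3; hence (5,3) = 4.
Column 4 now contains 5, so (5,4) = 1.
Column 5 now contains 4; hence (5,5) = 5.
Filled in: 4 5 1 3 2 / 5 1 2 4 3 / 1 2 3 5 4 / 3 4 5 2 1 / 2 3 4 1 5.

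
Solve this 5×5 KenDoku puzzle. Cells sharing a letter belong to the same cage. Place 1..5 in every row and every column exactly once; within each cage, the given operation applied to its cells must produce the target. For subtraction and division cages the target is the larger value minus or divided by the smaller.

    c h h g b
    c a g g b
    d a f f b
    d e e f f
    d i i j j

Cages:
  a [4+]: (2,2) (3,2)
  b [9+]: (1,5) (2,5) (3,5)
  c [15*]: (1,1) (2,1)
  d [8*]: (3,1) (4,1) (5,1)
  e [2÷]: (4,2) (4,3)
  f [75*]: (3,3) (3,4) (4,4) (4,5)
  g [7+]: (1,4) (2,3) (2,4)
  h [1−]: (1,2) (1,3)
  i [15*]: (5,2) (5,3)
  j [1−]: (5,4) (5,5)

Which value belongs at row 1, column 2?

In row 5, 4 can only go at (5,1), so (5,1) = 4.
In row 3, 4 can only go at (3,5), so (3,5) = 4.
In row 3, 2 can only go at (3,1), so (3,1) = 2.
Column 1 already has 2, leaving (4,1) = 1.
Row 3 needs a 3, and only (3,2) is open for it.
Column 2 already has 3, which forces (2,2) = 1.
Column 2 already has 3, so (5,2) = 5.
The two cells of cage i must have product 15; hence (5,3) = 3.
The only place for 4 in row 1 is (1,2).
Cage h needs two cells with difference 1, which forces (1,3) = 5.
5 is placed in column 3; hence (3,3) = 1.
Row 3 now contains 1, which forces (3,4) = 5.
Column 2 now contains 4, leaving (4,2) = 2.
The two cells of cage e must have quotient 2, so (4,3) = 4.
Column 4 now contains 5, leaving (4,4) = 3.
3 is placed in row 4, which forces (4,5) = 5.
Row 1 now contains 5; hence (1,1) = 3.
Cage g needs sum 7, leaving (1,4) = 1.
3 is placed in row 1, which forces (1,5) = 2.
Cage c needs two cells with product 15, so (2,1) = 5.
Column 3 now contains 4; hence (2,3) = 2.
The 3 cells of cage g must have sum 7; hence (2,4) = 4.
Column 5 now contains 2; hence (2,5) = 3.
Column 4 already has 1; hence (5,4) = 2.
Column 5 now contains 2; hence (5,5) = 1.
The full grid is 3 4 5 1 2 / 5 1 2 4 3 / 2 3 1 5 4 / 1 2 4 3 5 / 4 5 3 2 1.

4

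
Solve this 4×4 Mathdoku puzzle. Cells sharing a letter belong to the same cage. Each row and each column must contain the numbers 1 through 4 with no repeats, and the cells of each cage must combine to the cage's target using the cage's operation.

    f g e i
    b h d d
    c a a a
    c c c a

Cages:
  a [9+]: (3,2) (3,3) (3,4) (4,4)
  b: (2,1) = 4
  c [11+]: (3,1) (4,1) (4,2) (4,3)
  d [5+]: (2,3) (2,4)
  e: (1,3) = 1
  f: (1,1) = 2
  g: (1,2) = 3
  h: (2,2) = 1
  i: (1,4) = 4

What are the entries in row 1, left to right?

Cage f is a single given cell, which forces (1,1) = 2.
Cage g is a single given cell, which forces (1,2) = 3.
Cage e is given; hence (1,3) = 1.
Cage i is a single given cell; hence (1,4) = 4.
Cage b is given, leaving (2,1) = 4.
Cage h is given, so (2,2) = 1.
Column 1 already has 4; hence (3,1) = 3.
Column 1 now contains 3; hence (4,1) = 1.
Cage a has sum 9; hence (3,4) = 1.
Cage c needs sum 11, leaving (4,2) = 4.
The 4 cells of cage c must have sum 11; hence (4,3) = 3.
The 4 cells of cage a must have sum 9, which forces (4,4) = 2.
Column 3 already has 3, which forces (2,3) = 2.
2 is placed in column 4, which forces (2,4) = 3.
4 is placed in column 2; hence (3,2) = 2.
Cage a needs sum 9, which forces (3,3) = 4.
Filled in: 2 3 1 4 / 4 1 2 3 / 3 2 4 1 / 1 4 3 2.

2 3 1 4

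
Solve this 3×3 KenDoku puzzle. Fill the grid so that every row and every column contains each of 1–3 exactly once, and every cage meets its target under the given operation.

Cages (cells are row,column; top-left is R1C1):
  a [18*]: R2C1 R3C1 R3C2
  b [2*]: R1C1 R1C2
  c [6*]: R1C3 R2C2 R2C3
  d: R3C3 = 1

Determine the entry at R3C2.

3

Cage a has product 18, so R2C1 = 3.
The 3 cells of cage a must have product 18, so R3C1 = 2.
The 3 cells of cage a must have product 18, which forces R3C2 = 3.
Cage d is given, so R3C3 = 1.
Column 1 now contains 2; hence R1C1 = 1.
Cage b's pair has product 2, leaving R1C2 = 2.
Cage c needs product 6, leaving R1C3 = 3.
Cage c needs product 6, so R2C2 = 1.
Column 3 now contains 1, so R2C3 = 2.
The full grid is 1 2 3 / 3 1 2 / 2 3 1.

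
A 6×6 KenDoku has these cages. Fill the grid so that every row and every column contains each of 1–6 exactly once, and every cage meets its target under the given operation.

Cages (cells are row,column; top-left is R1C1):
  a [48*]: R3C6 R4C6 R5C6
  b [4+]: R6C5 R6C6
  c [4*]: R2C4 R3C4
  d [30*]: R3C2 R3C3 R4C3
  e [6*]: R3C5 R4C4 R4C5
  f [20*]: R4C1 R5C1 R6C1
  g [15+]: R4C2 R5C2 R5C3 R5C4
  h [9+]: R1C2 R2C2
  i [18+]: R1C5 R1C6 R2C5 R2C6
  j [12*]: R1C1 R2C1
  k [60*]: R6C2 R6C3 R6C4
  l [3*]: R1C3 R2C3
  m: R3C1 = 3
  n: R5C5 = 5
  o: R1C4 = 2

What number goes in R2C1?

O is a freebie; hence R1C4 = 2.
M is a freebie, so R3C1 = 3.
Cage n is given, leaving R5C5 = 5.
Cage j's pair has product 12, so R1C1 = 6.
Cage j's pair has product 12, so R2C1 = 2.
In row 1, 1 can only go at R1C3, so R1C3 = 1.
Column 3 now contains 1, which forces R2C3 = 3.
Cage d has product 30, which forces R3C2 = 1.
Row 3 already has 1, so R3C4 = 4.
Row 3 already has 1; hence R3C5 = 2.
2 is placed in row 3; hence R3C6 = 6.
4 is placed in column 4, leaving R2C4 = 1.
Cage i needs sum 18, so R2C5 = 6.
Row 3 now contains 6, so R3C3 = 5.
The 3 cells of cage d must have product 30, so R4C3 = 6.
Column 4 now contains 1, leaving R4C4 = 3.
3 is placed in row 4, leaving R4C5 = 1.
Column 4 already has 3, which forces R5C4 = 6.
Column 4 now contains 6, leaving R6C4 = 5.
Column 5 already has 1, leaving R6C5 = 3.
Row 6 already has 3, leaving R6C6 = 1.
3 is placed in column 5, leaving R1C5 = 4.
Cage i needs sum 18, so R1C6 = 3.
Cage i needs sum 18, which forces R2C6 = 5.
Cage f has product 20, leaving R4C1 = 5.
Cage f has product 20, leaving R5C1 = 1.
Cage g needs sum 15, so R5C2 = 3.
1 is placed in row 6; hence R6C1 = 4.
Cage k has product 60, so R6C2 = 6.
Cage k needs product 60, which forces R6C3 = 2.
Row 1 now contains 4, so R1C2 = 5.
Row 2 now contains 5, so R2C2 = 4.
The 4 cells of cage g must have sum 15, leaving R4C2 = 2.
Row 4 now contains 2, which forces R4C6 = 4.
Column 3 already has 2, leaving R5C3 = 4.
Column 6 now contains 4, leaving R5C6 = 2.
Filled in: 6 5 1 2 4 3 / 2 4 3 1 6 5 / 3 1 5 4 2 6 / 5 2 6 3 1 4 / 1 3 4 6 5 2 / 4 6 2 5 3 1.

2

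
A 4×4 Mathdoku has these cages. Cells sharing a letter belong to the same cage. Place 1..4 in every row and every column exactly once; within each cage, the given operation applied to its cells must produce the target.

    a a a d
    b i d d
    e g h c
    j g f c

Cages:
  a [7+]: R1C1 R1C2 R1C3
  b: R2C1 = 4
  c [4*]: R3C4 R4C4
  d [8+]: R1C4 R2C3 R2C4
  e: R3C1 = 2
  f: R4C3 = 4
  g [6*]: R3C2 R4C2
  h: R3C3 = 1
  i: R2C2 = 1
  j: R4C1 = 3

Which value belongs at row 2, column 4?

B is a freebie, leaving R2C1 = 4.
Cage i is a single given cell, so R2C2 = 1.
E is a freebie, so R3C1 = 2.
Row 3 now contains 2, so R3C2 = 3.
Cage h is given, which forces R3C3 = 1.
Row 3 already has 1, so R3C4 = 4.
J is a freebie, leaving R4C1 = 3.
3 is placed in column 2, which forces R4C2 = 2.
F is a freebie, leaving R4C3 = 4.
Column 4 now contains 4, which forces R4C4 = 1.
Column 1 already has 2, so R1C1 = 1.
Column 2 already has 2; hence R1C2 = 4.
Column 3 already has 4, leaving R1C3 = 2.
Cage d needs sum 8, leaving R1C4 = 3.
Cage d needs sum 8, leaving R2C3 = 3.
Cage d has sum 8, which forces R2C4 = 2.
The full grid is 1 4 2 3 / 4 1 3 2 / 2 3 1 4 / 3 2 4 1.

2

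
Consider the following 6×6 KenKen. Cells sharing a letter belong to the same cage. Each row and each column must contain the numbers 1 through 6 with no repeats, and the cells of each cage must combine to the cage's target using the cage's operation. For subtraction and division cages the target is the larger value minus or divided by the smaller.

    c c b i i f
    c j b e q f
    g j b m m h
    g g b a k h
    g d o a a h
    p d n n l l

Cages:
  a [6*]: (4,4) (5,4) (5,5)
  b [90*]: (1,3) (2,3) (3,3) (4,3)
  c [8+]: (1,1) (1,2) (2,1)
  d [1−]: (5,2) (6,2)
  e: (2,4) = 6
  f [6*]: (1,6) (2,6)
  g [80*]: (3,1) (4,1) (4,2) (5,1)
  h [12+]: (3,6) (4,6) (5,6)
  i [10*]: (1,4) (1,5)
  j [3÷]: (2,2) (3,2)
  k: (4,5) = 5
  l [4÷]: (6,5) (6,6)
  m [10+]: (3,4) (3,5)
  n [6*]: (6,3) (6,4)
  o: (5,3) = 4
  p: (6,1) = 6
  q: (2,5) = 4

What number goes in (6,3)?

2

Cage e is a single given cell, so (2,4) = 6.
Cage q is a single given cell; hence (2,5) = 4.
6 is placed in column 4, leaving (3,4) = 4.
Column 5 now contains 4; hence (3,5) = 6.
Cage k is a single given cell; hence (4,5) = 5.
O is a freebie, leaving (5,3) = 4.
P is a freebie, so (6,1) = 6.
Column 5 now contains 4, which forces (6,5) = 1.
Row 6 already has 1; hence (6,6) = 4.
Cage i's pair has product 10, leaving (1,4) = 5.
Column 5 already has 5, leaving (1,5) = 2.
The 4 cells of cage g must have product 80, which forces (4,1) = 4.
The 4 cells of cage g must have product 80, leaving (4,2) = 2.
2 is placed in column 5, which forces (5,5) = 3.
Cage c needs sum 8, which forces (1,2) = 4.
Cage a has product 6, which forces (4,4) = 1.
Row 4 already has 1, so (4,6) = 6.
Cage d needs two cells with difference 1, so (5,2) = 6.
The 3 cells of cage a must have product 6; hence (5,4) = 2.
The two cells of cage d must have difference 1, so (6,2) = 5.
Column 4 now contains 2; hence (6,4) = 3.
Cage b needs product 90, leaving (1,3) = 6.
Column 6 already has 6; hence (1,6) = 3.
Cage f needs two cells with product 6, so (2,6) = 2.
Cage g has product 80, which forces (3,1) = 2.
6 is placed in row 4, so (4,3) = 3.
2 is placed in row 5, so (5,1) = 5.
Row 5 already has 5; hence (5,6) = 1.
Row 6 already has 3, which forces (6,3) = 2.
3 is placed in row 1, which forces (1,1) = 1.
Cage c has sum 8; hence (2,1) = 3.
Row 2 now contains 3, so (2,2) = 1.
Row 2 now contains 1, leaving (2,3) = 5.
Column 2 now contains 1, which forces (3,2) = 3.
5 is placed in column 3, leaving (3,3) = 1.
1 is placed in column 6, leaving (3,6) = 5.
Completed grid: 1 4 6 5 2 3 / 3 1 5 6 4 2 / 2 3 1 4 6 5 / 4 2 3 1 5 6 / 5 6 4 2 3 1 / 6 5 2 3 1 4.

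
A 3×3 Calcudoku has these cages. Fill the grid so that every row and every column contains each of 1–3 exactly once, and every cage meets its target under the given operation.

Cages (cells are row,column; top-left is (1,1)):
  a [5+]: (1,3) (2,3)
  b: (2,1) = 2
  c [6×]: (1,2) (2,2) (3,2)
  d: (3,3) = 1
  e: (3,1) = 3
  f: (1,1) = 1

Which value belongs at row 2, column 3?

Cage f is a single given cell, leaving (1,1) = 1.
Cage b is given; hence (2,1) = 2.
Row 2 already has 2, which forces (2,3) = 3.
E is a freebie; hence (3,1) = 3.
Cage d is given; hence (3,3) = 1.
Cage c has product 6, so (1,2) = 3.
Column 3 now contains 3, so (1,3) = 2.
3 is placed in row 2, leaving (2,2) = 1.
Row 3 now contains 1; hence (3,2) = 2.
Filled in: 1 3 2 / 2 1 3 / 3 2 1.

3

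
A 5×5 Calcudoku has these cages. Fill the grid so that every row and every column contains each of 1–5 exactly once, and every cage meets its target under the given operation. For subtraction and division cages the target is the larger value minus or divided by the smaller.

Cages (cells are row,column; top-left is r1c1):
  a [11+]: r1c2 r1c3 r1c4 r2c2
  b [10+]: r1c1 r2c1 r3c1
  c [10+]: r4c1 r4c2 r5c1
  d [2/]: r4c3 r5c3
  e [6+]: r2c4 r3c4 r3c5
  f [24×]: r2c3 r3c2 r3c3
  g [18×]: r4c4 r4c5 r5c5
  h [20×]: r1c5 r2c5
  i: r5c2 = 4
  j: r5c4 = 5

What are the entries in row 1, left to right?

3 1 5 2 4

The 3 cells of cage g must have product 18, which forces r4c4 = 3.
Cage g has product 18, which forces r4c5 = 2.
Cage i is a single given cell, leaving r5c2 = 4.
Cage j is a single given cell, so r5c4 = 5.
Cage g has product 18, so r5c5 = 3.
The 3 cells of cage e must have sum 6, so r2c4 = 1.
Cage e needs sum 6, so r3c4 = 4.
Column 5 now contains 3, which forces r3c5 = 1.
Cage c has sum 10, which forces r4c1 = 4.
The 3 cells of cage c must have sum 10, which forces r4c2 = 5.
Row 4 already has 4, so r4c3 = 1.
The 3 cells of cage c must have sum 10, leaving r5c1 = 1.
Cage d's pair has quotient 2; hence r5c3 = 2.
Column 4 now contains 4; hence r1c4 = 2.
Cage f needs product 24, leaving r2c3 = 4.
4 is placed in row 2, leaving r2c5 = 5.
Cage f has product 24; hence r3c2 = 2.
Column 3 now contains 2, leaving r3c3 = 3.
Cage b needs sum 10, leaving r1c1 = 3.
Cage a needs sum 11, leaving r1c2 = 1.
Column 3 already has 4, so r1c3 = 5.
5 is placed in column 5, leaving r1c5 = 4.
The 3 cells of cage b must have sum 10, leaving r2c1 = 2.
Column 2 already has 2, leaving r2c2 = 3.
3 is placed in row 3; hence r3c1 = 5.
Completed grid: 3 1 5 2 4 / 2 3 4 1 5 / 5 2 3 4 1 / 4 5 1 3 2 / 1 4 2 5 3.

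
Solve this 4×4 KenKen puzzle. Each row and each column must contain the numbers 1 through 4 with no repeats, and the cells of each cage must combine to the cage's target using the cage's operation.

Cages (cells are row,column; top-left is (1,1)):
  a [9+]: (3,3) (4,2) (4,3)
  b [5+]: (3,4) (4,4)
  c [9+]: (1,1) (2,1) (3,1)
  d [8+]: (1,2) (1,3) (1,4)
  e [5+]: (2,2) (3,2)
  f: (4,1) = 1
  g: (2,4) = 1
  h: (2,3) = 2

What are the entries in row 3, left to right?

4 1 3 2

Cage h is given, which forces (2,3) = 2.
Cage g is given, leaving (2,4) = 1.
Cage f is given; hence (4,1) = 1.
Cage a has sum 9, leaving (4,2) = 2.
Row 4 now contains 2, so (4,4) = 3.
3 is placed in column 4, leaving (1,4) = 4.
Cage e needs two cells with sum 5; hence (2,2) = 4.
2 is placed in column 2; hence (3,2) = 1.
Cage a needs sum 9; hence (3,3) = 3.
3 is placed in column 4, so (3,4) = 2.
3 is placed in row 4; hence (4,3) = 4.
Cage c needs sum 9; hence (1,1) = 2.
Column 2 already has 1, which forces (1,2) = 3.
Column 3 now contains 3, so (1,3) = 1.
4 is placed in row 2, so (2,1) = 3.
2 is placed in row 3, leaving (3,1) = 4.
Filled in: 2 3 1 4 / 3 4 2 1 / 4 1 3 2 / 1 2 4 3.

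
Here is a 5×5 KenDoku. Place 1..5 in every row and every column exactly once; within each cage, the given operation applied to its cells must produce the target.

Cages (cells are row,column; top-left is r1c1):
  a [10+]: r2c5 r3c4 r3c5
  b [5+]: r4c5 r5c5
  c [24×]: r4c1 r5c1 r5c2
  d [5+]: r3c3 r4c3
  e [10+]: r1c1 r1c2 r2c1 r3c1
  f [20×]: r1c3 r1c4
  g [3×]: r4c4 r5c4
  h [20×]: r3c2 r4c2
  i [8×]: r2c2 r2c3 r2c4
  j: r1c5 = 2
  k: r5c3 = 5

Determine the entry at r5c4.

Cage j is given; hence r1c5 = 2.
Cage k is given, leaving r5c3 = 5.
Column 3 already has 5; hence r1c3 = 4.
Cage f needs two cells with product 20, which forces r1c4 = 5.
Row 2 needs a 3, and only r2c5 is open for it.
In row 2, 5 can only go at r2c1, so r2c1 = 5.
Cage e needs sum 10, so r1c1 = 3.
Cage e has sum 10, which forces r1c2 = 1.
Cage e has sum 10, which forces r3c1 = 1.
The 3 cells of cage c must have product 24; hence r5c2 = 3.
Row 5 now contains 3, so r5c4 = 1.
Row 5 now contains 1, which forces r5c5 = 4.
The 3 cells of cage i must have product 8, leaving r2c3 = 1.
Cage a has sum 10, so r3c4 = 2.
Column 5 now contains 4, which forces r3c5 = 5.
The 3 cells of cage c must have product 24, so r4c1 = 4.
Row 4 already has 4; hence r4c2 = 5.
1 is placed in column 4, which forces r4c4 = 3.
Column 5 now contains 4, so r4c5 = 1.
Row 5 now contains 4, so r5c1 = 2.
Cage i needs product 8, so r2c2 = 2.
2 is placed in column 4; hence r2c4 = 4.
Row 3 now contains 5, which forces r3c2 = 4.
2 is placed in row 3, leaving r3c3 = 3.
Row 4 already has 3; hence r4c3 = 2.
The full grid is 3 1 4 5 2 / 5 2 1 4 3 / 1 4 3 2 5 / 4 5 2 3 1 / 2 3 5 1 4.

1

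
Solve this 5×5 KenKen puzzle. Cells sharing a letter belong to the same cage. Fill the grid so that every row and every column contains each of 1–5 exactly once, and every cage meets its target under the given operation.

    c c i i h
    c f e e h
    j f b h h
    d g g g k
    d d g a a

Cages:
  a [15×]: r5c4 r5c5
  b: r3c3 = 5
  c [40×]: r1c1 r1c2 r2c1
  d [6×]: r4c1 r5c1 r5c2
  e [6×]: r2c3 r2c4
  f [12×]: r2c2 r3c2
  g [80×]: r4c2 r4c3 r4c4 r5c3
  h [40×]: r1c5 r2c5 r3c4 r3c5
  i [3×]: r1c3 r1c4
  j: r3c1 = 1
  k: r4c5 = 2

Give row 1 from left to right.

J is a freebie, leaving r3c1 = 1.
Cage b is given, so r3c3 = 5.
Cage k is given, so r4c5 = 2.
The 4 cells of cage h must have product 40, so r3c4 = 2.
2 is placed in column 5, leaving r3c5 = 4.
Row 4 already has 2; hence r4c1 = 3.
Cage g has product 80; hence r4c3 = 1.
Cage d has product 6; hence r5c1 = 2.
Cage d has product 6, leaving r5c2 = 1.
The 4 cells of cage g must have product 80, leaving r5c3 = 4.
Cage c has product 40, which forces r1c2 = 2.
1 is placed in column 3, so r1c3 = 3.
The two cells of cage i must have product 3, which forces r1c4 = 1.
1 is placed in row 1, which forces r1c5 = 5.
Cage f needs two cells with product 12; hence r2c2 = 4.
Cage e's pair has product 6, so r2c3 = 2.
2 is placed in column 4; hence r2c4 = 3.
5 is placed in column 5, which forces r2c5 = 1.
Row 3 already has 4, which forces r3c2 = 3.
Column 2 now contains 4, leaving r4c2 = 5.
Row 4 now contains 5; hence r4c4 = 4.
Column 4 now contains 3; hence r5c4 = 5.
5 is placed in column 5, so r5c5 = 3.
Row 1 already has 5, so r1c1 = 4.
Row 2 now contains 4, leaving r2c1 = 5.
Filled in: 4 2 3 1 5 / 5 4 2 3 1 / 1 3 5 2 4 / 3 5 1 4 2 / 2 1 4 5 3.

4 2 3 1 5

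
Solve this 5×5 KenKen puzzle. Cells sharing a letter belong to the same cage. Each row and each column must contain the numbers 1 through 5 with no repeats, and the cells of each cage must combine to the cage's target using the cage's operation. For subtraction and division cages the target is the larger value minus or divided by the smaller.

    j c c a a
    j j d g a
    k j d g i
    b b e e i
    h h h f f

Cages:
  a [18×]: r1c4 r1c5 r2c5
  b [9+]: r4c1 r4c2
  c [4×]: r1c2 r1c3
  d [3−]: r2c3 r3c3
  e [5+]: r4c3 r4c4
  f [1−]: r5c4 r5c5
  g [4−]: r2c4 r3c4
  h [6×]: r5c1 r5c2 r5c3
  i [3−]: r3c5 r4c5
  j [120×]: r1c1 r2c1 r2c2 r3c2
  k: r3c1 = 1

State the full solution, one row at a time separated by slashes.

5 1 4 3 2 / 2 4 5 1 3 / 1 3 2 5 4 / 4 5 3 2 1 / 3 2 1 4 5

The 3 cells of cage a must have product 18; hence r1c4 = 3.
Cage a needs product 18, which forces r1c5 = 2.
Cage a has product 18, so r2c5 = 3.
K is a freebie; hence r3c1 = 1.
Row 3 now contains 1; hence r3c4 = 5.
5 is placed in row 3, which forces r3c5 = 4.
The two cells of cage d must have difference 3, so r2c3 = 5.
Column 4 already has 5, so r2c4 = 1.
The 4 cells of cage j must have product 120, which forces r3c2 = 3.
4 is placed in row 3, leaving r3c3 = 2.
The two cells of cage i must have difference 3, which forces r4c5 = 1.
Column 5 now contains 1, leaving r5c5 = 5.
Cage j has product 120, so r1c1 = 5.
5 is placed in column 1; hence r4c1 = 4.
Row 4 already has 4, so r4c2 = 5.
The two cells of cage e must have sum 5, leaving r4c3 = 3.
Cage e needs two cells with sum 5, leaving r4c4 = 2.
3 is placed in column 3, which forces r5c3 = 1.
The two cells of cage f must have difference 1, which forces r5c4 = 4.
Cage c needs two cells with product 4; hence r1c2 = 1.
1 is placed in column 3; hence r1c3 = 4.
Column 1 already has 4, leaving r2c1 = 2.
Cage j needs product 120, which forces r2c2 = 4.
The 3 cells of cage h must have product 6; hence r5c1 = 3.
1 is placed in row 5, which forces r5c2 = 2.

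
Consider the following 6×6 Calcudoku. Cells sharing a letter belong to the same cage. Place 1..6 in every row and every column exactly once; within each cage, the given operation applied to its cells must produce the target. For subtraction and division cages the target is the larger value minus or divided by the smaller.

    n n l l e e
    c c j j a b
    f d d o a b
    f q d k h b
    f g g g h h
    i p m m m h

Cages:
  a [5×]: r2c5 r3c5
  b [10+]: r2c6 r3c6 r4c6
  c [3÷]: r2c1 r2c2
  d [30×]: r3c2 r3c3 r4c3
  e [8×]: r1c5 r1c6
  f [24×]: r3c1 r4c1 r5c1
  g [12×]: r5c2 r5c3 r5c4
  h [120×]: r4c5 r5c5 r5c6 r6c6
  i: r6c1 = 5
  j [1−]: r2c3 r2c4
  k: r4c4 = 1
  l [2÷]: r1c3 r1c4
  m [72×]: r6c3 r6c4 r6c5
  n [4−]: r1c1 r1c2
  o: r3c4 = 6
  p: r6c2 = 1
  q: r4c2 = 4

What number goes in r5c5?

Cage o is a single given cell, which forces r3c4 = 6.
Cage q is given, which forces r4c2 = 4.
Cage k is a single given cell, leaving r4c4 = 1.
Cage i is a single given cell, which forces r6c1 = 5.
Cage p is given; hence r6c2 = 1.
Cage g has product 12; hence r5c3 = 1.
In row 1, 1 can only go at r1c1, so r1c1 = 1.
Cage n needs two cells with difference 4; hence r1c2 = 5.
The only place for 3 in row 1 is r1c4.
The two cells of cage l must have quotient 2, leaving r1c3 = 6.
Column 3 now contains 6, leaving r6c3 = 3.
Column 4 now contains 3, which forces r6c4 = 4.
Row 6 already has 3, leaving r6c5 = 6.
Row 6 now contains 6, which forces r6c6 = 2.
Cage e's pair has product 8; hence r1c5 = 2.
2 is placed in column 6, leaving r1c6 = 4.
Cage j needs two cells with difference 1; hence r2c3 = 4.
Cage j's pair has difference 1, leaving r2c4 = 5.
5 is placed in row 2, leaving r2c5 = 1.
Cage d needs product 30, which forces r3c2 = 3.
Column 5 now contains 1, which forces r3c5 = 5.
3 is placed in row 3, so r3c6 = 1.
Column 5 now contains 5, so r4c5 = 3.
Cage g needs product 12, which forces r5c2 = 6.
4 is placed in column 4, which forces r5c4 = 2.
Column 5 already has 3, leaving r5c5 = 4.
The two cells of cage c must have quotient 3; hence r2c1 = 6.
Column 2 already has 6, so r2c2 = 2.
Cage b needs sum 10, so r2c6 = 3.
Cage f has product 24; hence r3c1 = 4.
Row 3 now contains 5, leaving r3c3 = 2.
Row 4 now contains 3, so r4c1 = 2.
The 3 cells of cage d must have product 30, so r4c3 = 5.
Cage b has sum 10, so r4c6 = 6.
Row 5 now contains 4, so r5c1 = 3.
The 4 cells of cage h must have product 120, leaving r5c6 = 5.
The full grid is 1 5 6 3 2 4 / 6 2 4 5 1 3 / 4 3 2 6 5 1 / 2 4 5 1 3 6 / 3 6 1 2 4 5 / 5 1 3 4 6 2.

4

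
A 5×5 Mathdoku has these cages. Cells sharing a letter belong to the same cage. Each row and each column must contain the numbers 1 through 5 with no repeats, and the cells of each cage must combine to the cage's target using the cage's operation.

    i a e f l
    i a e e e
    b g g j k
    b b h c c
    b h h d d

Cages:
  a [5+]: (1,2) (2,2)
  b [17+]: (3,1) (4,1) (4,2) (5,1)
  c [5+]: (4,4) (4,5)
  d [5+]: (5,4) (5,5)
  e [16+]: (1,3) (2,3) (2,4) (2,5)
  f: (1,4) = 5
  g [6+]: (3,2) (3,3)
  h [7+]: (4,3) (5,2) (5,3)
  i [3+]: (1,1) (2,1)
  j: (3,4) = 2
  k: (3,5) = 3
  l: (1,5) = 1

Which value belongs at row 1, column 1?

F is a freebie, so (1,4) = 5.
Cage l is given, leaving (1,5) = 1.
Cage j is given, so (3,4) = 2.
K is a freebie, so (3,5) = 3.
Cage b needs sum 17, which forces (4,2) = 5.
1 is placed in row 1, leaving (1,1) = 2.
Row 1 now contains 5, which forces (1,3) = 4.
The two cells of cage i must have sum 3, leaving (2,1) = 1.
Cage g needs two cells with sum 6; hence (3,2) = 1.
Cage g needs two cells with sum 6, so (3,3) = 5.
4 is placed in row 1; hence (1,2) = 3.
The two cells of cage a must have sum 5, leaving (2,2) = 2.
Column 3 already has 5; hence (2,3) = 3.
The 4 cells of cage e must have sum 16, so (2,4) = 4.
The 4 cells of cage e must have sum 16, which forces (2,5) = 5.
Row 3 already has 5; hence (3,1) = 4.
Cage b needs sum 17, which forces (4,1) = 3.
Row 4 now contains 3, leaving (4,4) = 1.
Cage b needs sum 17, leaving (5,1) = 5.
Column 2 already has 2; hence (5,2) = 4.
Column 4 already has 1, so (5,4) = 3.
Row 5 now contains 4, so (5,5) = 2.
1 is placed in row 4; hence (4,3) = 2.
2 is placed in column 5, leaving (4,5) = 4.
Row 5 already has 2; hence (5,3) = 1.
Completed grid: 2 3 4 5 1 / 1 2 3 4 5 / 4 1 5 2 3 / 3 5 2 1 4 / 5 4 1 3 2.

2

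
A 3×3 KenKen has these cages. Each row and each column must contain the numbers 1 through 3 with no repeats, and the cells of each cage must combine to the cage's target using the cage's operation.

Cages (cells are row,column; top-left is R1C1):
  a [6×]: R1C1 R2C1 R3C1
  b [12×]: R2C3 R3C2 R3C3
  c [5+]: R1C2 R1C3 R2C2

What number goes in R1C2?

3

Cage b needs product 12, so R2C3 = 2.
The 3 cells of cage b must have product 12, leaving R3C2 = 2.
The 3 cells of cage b must have product 12, so R3C3 = 3.
The 3 cells of cage a must have product 6, so R1C1 = 2.
The 3 cells of cage c must have sum 5, so R1C2 = 3.
Column 3 already has 2, leaving R1C3 = 1.
The 3 cells of cage a must have product 6, so R2C1 = 3.
2 is placed in row 2; hence R2C2 = 1.
Row 3 now contains 3, leaving R3C1 = 1.
Filled in: 2 3 1 / 3 1 2 / 1 2 3.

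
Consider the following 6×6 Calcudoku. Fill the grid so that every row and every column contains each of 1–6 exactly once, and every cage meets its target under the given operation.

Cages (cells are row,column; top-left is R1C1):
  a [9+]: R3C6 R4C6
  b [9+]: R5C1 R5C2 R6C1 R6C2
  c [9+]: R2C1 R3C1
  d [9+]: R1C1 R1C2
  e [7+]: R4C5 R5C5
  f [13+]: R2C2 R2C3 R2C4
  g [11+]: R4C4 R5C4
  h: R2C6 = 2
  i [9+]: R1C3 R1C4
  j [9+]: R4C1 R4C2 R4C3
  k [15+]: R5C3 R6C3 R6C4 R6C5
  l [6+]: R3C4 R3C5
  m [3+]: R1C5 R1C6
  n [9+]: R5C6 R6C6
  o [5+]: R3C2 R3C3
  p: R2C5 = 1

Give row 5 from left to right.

2 1 4 6 3 5

Cage p is a single given cell; hence R2C5 = 1.
Cage h is a single given cell, leaving R2C6 = 2.
1 is placed in column 5; hence R1C5 = 2.
Column 6 now contains 2; hence R1C6 = 1.
In row 2, 5 can only go at R2C1, so R2C1 = 5.
Cage c needs two cells with sum 9, leaving R3C1 = 4.
Row 3 now contains 4, so R3C5 = 5.
Cage l's pair has sum 6, so R3C4 = 1.
The only place for 6 in row 3 is R3C6.
Column 6 now contains 6; hence R4C6 = 3.
Row 4 now contains 3; hence R4C5 = 4.
Cage e's pair has sum 7, which forces R5C5 = 3.
3 is placed in column 5, so R6C5 = 6.
Row 4 needs a 5, and only R4C4 is open for it.
Column 4 already has 5, leaving R5C4 = 6.
The only place for 4 in row 1 is R1C4.
Cage i needs two cells with sum 9, so R1C3 = 5.
Column 4 already has 4, which forces R2C4 = 3.
Column 4 now contains 3, which forces R6C4 = 2.
The 4 cells of cage k must have sum 15, which forces R5C3 = 4.
4 is placed in row 5, leaving R5C6 = 5.
Cage k needs sum 15; hence R6C3 = 3.
Column 6 now contains 5, so R6C6 = 4.
Cage f has sum 13, leaving R2C2 = 4.
4 is placed in column 3, leaving R2C3 = 6.
Cage o's pair has sum 5, so R3C2 = 3.
Column 3 already has 3, which forces R3C3 = 2.
2 is placed in column 3, which forces R4C3 = 1.
Cage b has sum 9, which forces R5C1 = 2.
4 is placed in row 5; hence R5C2 = 1.
3 is placed in row 6, so R6C1 = 1.
Cage b has sum 9; hence R6C2 = 5.
Cage d's pair has sum 9, which forces R1C1 = 3.
Column 2 now contains 3, leaving R1C2 = 6.
Column 1 already has 2, so R4C1 = 6.
Cage j needs sum 9, so R4C2 = 2.
Completed grid: 3 6 5 4 2 1 / 5 4 6 3 1 2 / 4 3 2 1 5 6 / 6 2 1 5 4 3 / 2 1 4 6 3 5 / 1 5 3 2 6 4.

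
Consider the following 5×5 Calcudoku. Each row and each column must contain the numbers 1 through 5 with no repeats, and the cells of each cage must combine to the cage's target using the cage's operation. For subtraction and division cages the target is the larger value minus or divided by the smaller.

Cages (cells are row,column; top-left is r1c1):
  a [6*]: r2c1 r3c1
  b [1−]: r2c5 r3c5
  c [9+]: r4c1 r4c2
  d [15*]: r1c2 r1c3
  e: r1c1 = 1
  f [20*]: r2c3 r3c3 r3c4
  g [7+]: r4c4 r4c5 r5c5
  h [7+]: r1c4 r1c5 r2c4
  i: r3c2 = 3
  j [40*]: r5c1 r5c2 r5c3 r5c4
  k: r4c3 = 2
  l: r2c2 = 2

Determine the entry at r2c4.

1

Cage e is a single given cell, so r1c1 = 1.
Cage l is a single given cell, which forces r2c2 = 2.
I is a freebie; hence r3c2 = 3.
K is a freebie, leaving r4c3 = 2.
Column 2 now contains 3, leaving r1c2 = 5.
The two cells of cage d must have product 15, which forces r1c3 = 3.
Row 2 already has 2; hence r2c1 = 3.
Cage h has sum 7, so r2c4 = 1.
3 is placed in row 3, leaving r3c1 = 2.
Column 2 now contains 5; hence r4c2 = 4.
Row 4 already has 4, which forces r4c4 = 3.
Column 2 already has 4; hence r5c2 = 1.
Cage f has product 20, so r3c3 = 1.
Row 4 already has 4; hence r4c1 = 5.
Cage g has sum 7, leaving r4c5 = 1.
Column 1 already has 5; hence r5c1 = 4.
Row 5 already has 4; hence r5c3 = 5.
Cage j needs product 40, which forces r5c4 = 2.
Cage g needs sum 7, so r5c5 = 3.
Column 4 already has 2, so r1c4 = 4.
Cage h needs sum 7, so r1c5 = 2.
Column 3 now contains 5; hence r2c3 = 4.
Row 2 now contains 4, so r2c5 = 5.
The 3 cells of cage f must have product 20, leaving r3c4 = 5.
5 is placed in column 5, which forces r3c5 = 4.
Completed grid: 1 5 3 4 2 / 3 2 4 1 5 / 2 3 1 5 4 / 5 4 2 3 1 / 4 1 5 2 3.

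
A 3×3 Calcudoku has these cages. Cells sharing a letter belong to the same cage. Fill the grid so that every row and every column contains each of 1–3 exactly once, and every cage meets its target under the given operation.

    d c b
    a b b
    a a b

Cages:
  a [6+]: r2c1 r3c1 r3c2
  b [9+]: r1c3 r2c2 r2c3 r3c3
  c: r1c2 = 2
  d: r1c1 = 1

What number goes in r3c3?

Cage d is a single given cell; hence r1c1 = 1.
Cage c is given, so r1c2 = 2.
2 is placed in row 1; hence r1c3 = 3.
Cage b needs sum 9; hence r2c2 = 3.
Column 2 already has 3, so r3c2 = 1.
Row 3 already has 1, so r3c3 = 2.
Row 2 already has 3, which forces r2c1 = 2.
Column 3 now contains 2, leaving r2c3 = 1.
2 is placed in row 3, leaving r3c1 = 3.
Filled in: 1 2 3 / 2 3 1 / 3 1 2.

2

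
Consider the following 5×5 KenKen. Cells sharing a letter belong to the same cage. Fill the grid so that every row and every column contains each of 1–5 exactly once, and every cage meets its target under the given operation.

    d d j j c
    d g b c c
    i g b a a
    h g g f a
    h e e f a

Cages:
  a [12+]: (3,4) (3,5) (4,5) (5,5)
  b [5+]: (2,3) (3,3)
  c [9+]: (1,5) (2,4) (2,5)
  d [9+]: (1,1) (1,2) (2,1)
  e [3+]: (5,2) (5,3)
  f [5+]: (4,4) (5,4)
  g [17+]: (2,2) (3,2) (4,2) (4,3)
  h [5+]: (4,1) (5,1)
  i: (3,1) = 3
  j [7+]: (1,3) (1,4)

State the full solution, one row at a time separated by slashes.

Cage i is a single given cell; hence (3,1) = 3.
Cage g needs sum 17, which forces (4,3) = 5.
The only place for 5 in row 5 is (5,5).
In row 3, 5 can only go at (3,2), so (3,2) = 5.
Row 5 needs a 3, and only (5,4) is open for it.
Cage f's pair has sum 5, leaving (4,4) = 2.
The 4 cells of cage a must have sum 12, leaving (3,5) = 2.
Row 2 needs a 2, and only (2,1) is open for it.
In row 1, 1 can only go at (1,5), so (1,5) = 1.
The 3 cells of cage c must have sum 9, which forces (2,4) = 5.
Column 5 already has 1; hence (2,5) = 3.
Cage a needs sum 12, leaving (3,4) = 1.
Column 5 already has 1; hence (4,5) = 4.
The two cells of cage j must have sum 7; hence (1,3) = 3.
5 is placed in column 4, leaving (1,4) = 4.
Row 2 now contains 3, leaving (2,2) = 4.
Cage b needs two cells with sum 5, which forces (2,3) = 1.
Row 3 already has 1, so (3,3) = 4.
Row 4 already has 4, so (4,1) = 1.
Row 4 already has 4, which forces (4,2) = 3.
Cage h needs two cells with sum 5, which forces (5,1) = 4.
Column 3 already has 1; hence (5,3) = 2.
4 is placed in row 1; hence (1,1) = 5.
Row 1 already has 3, leaving (1,2) = 2.
Row 5 now contains 2, leaving (5,2) = 1.

5 2 3 4 1 / 2 4 1 5 3 / 3 5 4 1 2 / 1 3 5 2 4 / 4 1 2 3 5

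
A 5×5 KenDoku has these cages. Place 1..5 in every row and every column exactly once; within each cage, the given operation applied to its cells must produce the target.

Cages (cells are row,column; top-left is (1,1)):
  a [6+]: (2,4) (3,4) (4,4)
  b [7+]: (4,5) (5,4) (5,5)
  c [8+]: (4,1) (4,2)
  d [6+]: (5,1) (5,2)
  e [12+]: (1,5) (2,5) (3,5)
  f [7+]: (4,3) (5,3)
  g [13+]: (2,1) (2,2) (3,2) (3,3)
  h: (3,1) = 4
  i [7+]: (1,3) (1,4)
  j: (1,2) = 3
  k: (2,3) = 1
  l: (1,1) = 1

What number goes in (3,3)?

5

Cage l is a single given cell; hence (1,1) = 1.
Cage j is given, so (1,2) = 3.
Cage k is given; hence (2,3) = 1.
H is a freebie; hence (3,1) = 4.
Column 2 already has 3, which forces (4,2) = 5.
Row 4 already has 5, which forces (4,1) = 3.
In row 1, 4 can only go at (1,5), so (1,5) = 4.
The only place for 4 in row 2 is (2,2).
Cage d's pair has sum 6; hence (5,1) = 5.
4 is placed in column 2, leaving (5,2) = 1.
5 is placed in row 5, leaving (5,3) = 3.
Row 5 now contains 3, leaving (5,5) = 2.
5 is placed in column 1; hence (2,1) = 2.
2 is placed in row 2, so (2,4) = 3.
3 is placed in row 2; hence (2,5) = 5.
Column 2 already has 1; hence (3,2) = 2.
Column 3 already has 3, which forces (3,3) = 5.
Row 3 already has 2, which forces (3,4) = 1.
5 is placed in column 5; hence (3,5) = 3.
The two cells of cage f must have sum 7; hence (4,3) = 4.
1 is placed in column 4; hence (4,4) = 2.
Column 5 now contains 2, so (4,5) = 1.
Row 5 now contains 2, so (5,4) = 4.
Column 3 already has 5; hence (1,3) = 2.
Column 4 now contains 2, which forces (1,4) = 5.
The full grid is 1 3 2 5 4 / 2 4 1 3 5 / 4 2 5 1 3 / 3 5 4 2 1 / 5 1 3 4 2.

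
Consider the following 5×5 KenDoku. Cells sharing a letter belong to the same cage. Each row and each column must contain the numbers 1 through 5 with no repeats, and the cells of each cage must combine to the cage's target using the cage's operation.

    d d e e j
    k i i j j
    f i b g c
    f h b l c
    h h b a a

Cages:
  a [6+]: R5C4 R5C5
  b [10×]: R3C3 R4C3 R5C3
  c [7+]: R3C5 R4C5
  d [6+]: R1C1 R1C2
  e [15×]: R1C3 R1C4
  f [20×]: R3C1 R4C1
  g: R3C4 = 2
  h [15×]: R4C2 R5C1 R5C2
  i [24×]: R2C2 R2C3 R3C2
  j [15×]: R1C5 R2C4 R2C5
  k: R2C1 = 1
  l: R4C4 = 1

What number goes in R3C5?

Cage k is given; hence R2C1 = 1.
Cage g is given, so R3C4 = 2.
Cage l is a single given cell; hence R4C4 = 1.
Cage j has product 15, which forces R1C5 = 1.
The 3 cells of cage h must have product 15, so R5C2 = 1.
Column 5 already has 1, so R5C5 = 2.
Cage b has product 10; hence R3C3 = 1.
The 3 cells of cage b must have product 10, leaving R4C3 = 2.
2 is placed in row 5, which forces R5C3 = 5.
Cage a needs two cells with sum 6, so R5C4 = 4.
Column 3 already has 5, so R1C3 = 3.
Cage e's pair has product 15, which forces R1C4 = 5.
The 3 cells of cage i must have product 24; hence R2C2 = 2.
Column 3 already has 3, which forces R2C3 = 4.
Column 4 now contains 5, leaving R2C4 = 3.
Row 2 already has 3, leaving R2C5 = 5.
The 3 cells of cage h must have product 15, so R4C2 = 5.
Row 5 now contains 5, so R5C1 = 3.
Cage d needs two cells with sum 6, so R1C1 = 2.
Column 2 now contains 2, which forces R1C2 = 4.
Cage f's pair has product 20, so R3C1 = 5.
Cage i needs product 24, so R3C2 = 3.
Row 3 now contains 3, so R3C5 = 4.
5 is placed in row 4, leaving R4C1 = 4.
Column 5 now contains 4, so R4C5 = 3.
Filled in: 2 4 3 5 1 / 1 2 4 3 5 / 5 3 1 2 4 / 4 5 2 1 3 / 3 1 5 4 2.

4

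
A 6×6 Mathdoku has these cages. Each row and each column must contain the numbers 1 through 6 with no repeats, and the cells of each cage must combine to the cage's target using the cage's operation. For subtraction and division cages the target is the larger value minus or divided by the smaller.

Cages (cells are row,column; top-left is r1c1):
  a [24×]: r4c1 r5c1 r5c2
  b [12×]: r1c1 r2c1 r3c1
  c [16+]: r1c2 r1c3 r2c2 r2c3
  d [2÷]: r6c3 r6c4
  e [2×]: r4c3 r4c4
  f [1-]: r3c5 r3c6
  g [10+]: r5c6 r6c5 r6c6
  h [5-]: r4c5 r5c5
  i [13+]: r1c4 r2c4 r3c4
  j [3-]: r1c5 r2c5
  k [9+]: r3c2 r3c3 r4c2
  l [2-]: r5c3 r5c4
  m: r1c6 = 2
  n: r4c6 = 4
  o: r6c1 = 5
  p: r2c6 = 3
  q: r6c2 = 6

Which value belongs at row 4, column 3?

2

M is a freebie, leaving r1c6 = 2.
Cage p is a single given cell; hence r2c6 = 3.
N is a freebie, which forces r4c6 = 4.
O is a freebie, so r6c1 = 5.
Cage q is a single given cell, so r6c2 = 6.
Row 6 now contains 6, leaving r6c6 = 1.
In row 4, 5 can only go at r4c2, so r4c2 = 5.
Row 4 needs a 3, and only r4c1 is open for it.
In row 4, 6 can only go at r4c5, so r4c5 = 6.
6 is placed in column 5; hence r5c5 = 1.
Cage j needs two cells with difference 3; hence r1c5 = 5.
The two cells of cage j must have difference 3, so r2c5 = 2.
Column 5 now contains 5, leaving r3c5 = 4.
Column 5 already has 4; hence r6c5 = 3.
Cage c has sum 16, so r2c3 = 5.
Cage b has product 12, leaving r3c1 = 2.
The two cells of cage f must have difference 1, leaving r3c6 = 5.
Column 1 now contains 2, leaving r5c1 = 4.
4 is placed in row 5, so r5c2 = 2.
Cage g needs sum 10, which forces r5c6 = 6.
Row 5 now contains 6, so r5c3 = 3.
Cage l needs two cells with difference 2, which forces r5c4 = 5.
Cage k has sum 9, leaving r3c2 = 3.
Column 3 now contains 3, which forces r3c3 = 1.
Row 3 now contains 3, so r3c4 = 6.
1 is placed in column 3, so r4c3 = 2.
Row 4 now contains 2, so r4c4 = 1.
2 is placed in column 3, so r6c3 = 4.
Row 6 already has 4, which forces r6c4 = 2.
4 is placed in column 3, so r1c3 = 6.
Cage i needs sum 13, so r1c4 = 3.
Column 4 already has 6, so r2c4 = 4.
Row 1 already has 6, which forces r1c1 = 1.
Cage c has sum 16, leaving r1c2 = 4.
Cage b has product 12, so r2c1 = 6.
4 is placed in row 2; hence r2c2 = 1.
The full grid is 1 4 6 3 5 2 / 6 1 5 4 2 3 / 2 3 1 6 4 5 / 3 5 2 1 6 4 / 4 2 3 5 1 6 / 5 6 4 2 3 1.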